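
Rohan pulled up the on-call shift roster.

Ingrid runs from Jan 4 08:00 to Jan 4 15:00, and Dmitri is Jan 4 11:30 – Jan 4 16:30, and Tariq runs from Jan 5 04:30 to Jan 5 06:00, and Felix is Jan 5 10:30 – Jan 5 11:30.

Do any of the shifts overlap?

Yes

Two intervals overlap when each starts before the other ends.
Sorted by start: Ingrid, Dmitri, Tariq, Felix.
Dmitri starts before Ingrid ends → Ingrid and Dmitri overlap.
That's a conflict, so the schedule is not conflict-free.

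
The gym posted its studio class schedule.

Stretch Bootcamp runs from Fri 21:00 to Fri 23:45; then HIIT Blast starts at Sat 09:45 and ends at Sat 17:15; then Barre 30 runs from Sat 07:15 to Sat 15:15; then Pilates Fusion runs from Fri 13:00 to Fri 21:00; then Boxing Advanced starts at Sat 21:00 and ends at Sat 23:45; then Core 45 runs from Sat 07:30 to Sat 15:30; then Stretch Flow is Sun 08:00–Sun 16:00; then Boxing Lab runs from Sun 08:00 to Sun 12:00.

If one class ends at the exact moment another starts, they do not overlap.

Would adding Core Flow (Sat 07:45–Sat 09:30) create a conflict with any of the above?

Yes — it overlaps Barre 30, Core 45

Pilates Fusion: ends Fri 21:00 at or before Core Flow starts Sat 07:45 → clear.
Stretch Bootcamp: ends Fri 23:45 at or before Core Flow starts Sat 07:45 → clear.
Barre 30: starts Sat 07:15 before Core Flow ends Sat 09:30, and ends Sat 15:15 after Core Flow starts Sat 07:45 → overlap.
Core 45: starts Sat 07:30 before Core Flow ends Sat 09:30, and ends Sat 15:30 after Core Flow starts Sat 07:45 → overlap.
HIIT Blast: starts Sat 09:45 at or after Core Flow ends Sat 09:30 → clear.
Boxing Advanced: starts Sat 21:00 at or after Core Flow ends Sat 09:30 → clear.
Boxing Lab: starts Sun 08:00 at or after Core Flow ends Sat 09:30 → clear.
Stretch Flow: starts Sun 08:00 at or after Core Flow ends Sat 09:30 → clear.
Core Flow overlaps Barre 30, Core 45.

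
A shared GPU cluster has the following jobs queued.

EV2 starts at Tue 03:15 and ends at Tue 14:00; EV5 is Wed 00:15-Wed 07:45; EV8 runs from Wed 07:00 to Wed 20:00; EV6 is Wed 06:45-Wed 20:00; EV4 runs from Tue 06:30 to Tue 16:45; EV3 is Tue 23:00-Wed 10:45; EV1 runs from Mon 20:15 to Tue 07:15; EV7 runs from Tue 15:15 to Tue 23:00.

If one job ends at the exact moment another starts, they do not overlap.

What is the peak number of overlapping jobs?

4

Sweep the timeline, counting +1 at each start and −1 at each end (ends before starts at a tie):
Mon 20:15 start EV1 → 1
Tue 03:15 start EV2 → 2
Tue 06:30 start EV4 → 3
Tue 07:15 end EV1 → 2
Tue 14:00 end EV2 → 1
Tue 15:15 start EV7 → 2
Tue 16:45 end EV4 → 1
Tue 23:00 end EV7 → 0
Tue 23:00 start EV3 → 1
Wed 00:15 start EV5 → 2
Wed 06:45 start EV6 → 3
Wed 07:00 start EV8 → 4
Wed 07:45 end EV5 → 3
Wed 10:45 end EV3 → 2
Wed 20:00 end EV6 → 1
Wed 20:00 end EV8 → 0
Peak is 4, at Wed 07:00 (EV3, EV5, EV6, EV8).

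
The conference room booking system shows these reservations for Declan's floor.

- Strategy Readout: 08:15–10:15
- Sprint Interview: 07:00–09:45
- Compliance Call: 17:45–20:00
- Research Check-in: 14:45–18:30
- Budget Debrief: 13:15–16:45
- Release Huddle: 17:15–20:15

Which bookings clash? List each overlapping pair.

Check each pair: they overlap iff neither finishes before the other starts.
Sorted by start: Sprint Interview, Strategy Readout, Budget Debrief, Research Check-in, Release Huddle, Compliance Call.
Strategy Readout starts before Sprint Interview ends → Sprint Interview and Strategy Readout overlap.
Budget Debrief starts after Sprint Interview ends, so nothing later overlaps Sprint Interview either.
Budget Debrief starts after Strategy Readout ends, so nothing later overlaps Strategy Readout either.
Research Check-in starts before Budget Debrief ends → Budget Debrief and Research Check-in overlap.
Release Huddle starts after Budget Debrief ends, so nothing later overlaps Budget Debrief either.
Release Huddle starts before Research Check-in ends → Research Check-in and Release Huddle overlap.
Compliance Call starts before Research Check-in ends → Research Check-in and Compliance Call overlap.
Compliance Call starts before Release Huddle ends → Release Huddle and Compliance Call overlap.

Budget Debrief & Research Check-in, Compliance Call & Release Huddle, Compliance Call & Research Check-in, Release Huddle & Research Check-in, Sprint Interview & Strategy Readout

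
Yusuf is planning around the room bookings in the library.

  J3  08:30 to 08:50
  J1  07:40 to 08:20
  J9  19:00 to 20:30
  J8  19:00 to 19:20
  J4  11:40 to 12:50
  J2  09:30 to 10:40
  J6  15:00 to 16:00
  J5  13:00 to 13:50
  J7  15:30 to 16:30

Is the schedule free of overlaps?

Sorted by start: J1, J3, J2, J4, J5, J6, J7, J8, J9.
J3 starts after J1 ends, so J1 has no further overlaps.
J2 starts after J3 ends, so J3 has no further overlaps.
J4 starts after J2 ends, so J2 has no further overlaps.
J5 starts after J4 ends, so J4 has no further overlaps.
J6 starts after J5 ends, so J5 has no further overlaps.
J7 starts before J6 ends → J6 and J7 overlap.
That's a conflict, so the schedule is not conflict-free.

No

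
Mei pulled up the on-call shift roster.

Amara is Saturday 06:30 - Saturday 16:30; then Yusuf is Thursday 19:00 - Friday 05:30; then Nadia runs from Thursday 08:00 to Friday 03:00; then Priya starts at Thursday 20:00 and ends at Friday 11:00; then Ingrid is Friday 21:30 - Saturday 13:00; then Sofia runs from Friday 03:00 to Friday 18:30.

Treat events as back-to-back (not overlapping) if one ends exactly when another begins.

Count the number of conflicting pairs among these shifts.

6

Sorted by start: Nadia, Yusuf, Priya, Sofia, Ingrid, Amara.
Yusuf starts before Nadia ends → Nadia and Yusuf overlap.
Priya starts before Nadia ends → Nadia and Priya overlap.
Sofia starts exactly when Nadia ends (back-to-back, no overlap); Nadia is clear from here.
Priya starts before Yusuf ends → Yusuf and Priya overlap.
Sofia starts before Yusuf ends → Yusuf and Sofia overlap.
Ingrid starts after Yusuf ends; Yusuf is clear from here.
Sofia starts before Priya ends → Priya and Sofia overlap.
Ingrid starts after Priya ends; Priya is clear from here.
Ingrid starts after Sofia ends; Sofia is clear from here.
Amara starts before Ingrid ends → Ingrid and Amara overlap.
Overlapping pairs: Amara & Ingrid, Nadia & Priya, Nadia & Yusuf, Priya & Sofia, Priya & Yusuf, Sofia & Yusuf — 6 in total.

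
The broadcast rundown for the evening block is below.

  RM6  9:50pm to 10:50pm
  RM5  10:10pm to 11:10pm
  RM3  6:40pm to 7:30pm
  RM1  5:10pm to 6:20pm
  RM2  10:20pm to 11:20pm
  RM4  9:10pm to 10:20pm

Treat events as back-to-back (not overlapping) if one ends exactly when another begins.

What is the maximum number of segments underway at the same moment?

3

Sort all start/end points and keep a running count:
5:10pm start RM1 → 1
6:20pm end RM1 → 0
6:40pm start RM3 → 1
7:30pm end RM3 → 0
9:10pm start RM4 → 1
9:50pm start RM6 → 2
10:10pm start RM5 → 3
10:20pm end RM4 → 2
10:20pm start RM2 → 3
10:50pm end RM6 → 2
11:10pm end RM5 → 1
11:20pm end RM2 → 0
Peak is 3, at 10:10pm (RM4, RM5, RM6).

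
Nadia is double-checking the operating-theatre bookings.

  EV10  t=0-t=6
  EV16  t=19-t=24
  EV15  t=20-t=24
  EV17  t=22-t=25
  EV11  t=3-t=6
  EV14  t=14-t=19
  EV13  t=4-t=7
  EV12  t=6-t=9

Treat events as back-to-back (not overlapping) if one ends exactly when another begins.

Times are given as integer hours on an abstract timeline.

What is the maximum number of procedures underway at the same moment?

Walk through starts and ends in time order (an end at T is processed before a start at T):
t=0 start EV10 → 1
t=3 start EV11 → 2
t=4 start EV13 → 3
t=6 end EV10 → 2
t=6 end EV11 → 1
t=6 start EV12 → 2
t=7 end EV13 → 1
t=9 end EV12 → 0
t=14 start EV14 → 1
t=19 end EV14 → 0
t=19 start EV16 → 1
t=20 start EV15 → 2
t=22 start EV17 → 3
t=24 end EV15 → 2
t=24 end EV16 → 1
t=25 end EV17 → 0
Peak is 3, at t=4 (EV10, EV11, EV13).

3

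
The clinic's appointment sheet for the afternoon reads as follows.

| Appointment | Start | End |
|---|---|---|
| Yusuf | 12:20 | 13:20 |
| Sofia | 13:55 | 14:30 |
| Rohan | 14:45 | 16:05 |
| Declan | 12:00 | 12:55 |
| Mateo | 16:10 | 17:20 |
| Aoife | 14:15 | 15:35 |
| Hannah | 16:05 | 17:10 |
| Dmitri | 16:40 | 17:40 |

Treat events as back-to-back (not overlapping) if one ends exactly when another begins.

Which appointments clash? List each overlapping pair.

Aoife & Rohan, Aoife & Sofia, Declan & Yusuf, Dmitri & Hannah, Dmitri & Mateo, Hannah & Mateo

Two intervals overlap when each starts before the other ends.
Sorted by start: Declan, Yusuf, Sofia, Aoife, Rohan, Hannah, Mateo, Dmitri.
Yusuf starts before Declan ends → Declan and Yusuf overlap.
Sofia starts after Declan ends; Declan is clear from here.
Sofia starts after Yusuf ends; Yusuf is clear from here.
Aoife starts before Sofia ends → Sofia and Aoife overlap.
Rohan starts after Sofia ends; Sofia is clear from here.
Rohan starts before Aoife ends → Aoife and Rohan overlap.
Hannah starts after Aoife ends; Aoife is clear from here.
Hannah starts exactly when Rohan ends (back-to-back, no overlap); Rohan is clear from here.
Mateo starts before Hannah ends → Hannah and Mateo overlap.
Dmitri starts before Hannah ends → Hannah and Dmitri overlap.
Dmitri starts before Mateo ends → Mateo and Dmitri overlap.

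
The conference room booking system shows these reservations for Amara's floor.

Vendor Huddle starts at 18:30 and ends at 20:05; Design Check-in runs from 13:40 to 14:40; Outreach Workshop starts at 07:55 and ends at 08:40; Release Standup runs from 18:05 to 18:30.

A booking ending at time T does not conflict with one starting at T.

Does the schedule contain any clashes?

No

Sorted by start: Outreach Workshop, Design Check-in, Release Standup, Vendor Huddle.
Design Check-in starts after Outreach Workshop ends; Outreach Workshop is clear from here.
Release Standup starts after Design Check-in ends; Design Check-in is clear from here.
Vendor Huddle starts exactly when Release Standup ends (back-to-back, no overlap).
Every pair is clear; the schedule has no overlaps.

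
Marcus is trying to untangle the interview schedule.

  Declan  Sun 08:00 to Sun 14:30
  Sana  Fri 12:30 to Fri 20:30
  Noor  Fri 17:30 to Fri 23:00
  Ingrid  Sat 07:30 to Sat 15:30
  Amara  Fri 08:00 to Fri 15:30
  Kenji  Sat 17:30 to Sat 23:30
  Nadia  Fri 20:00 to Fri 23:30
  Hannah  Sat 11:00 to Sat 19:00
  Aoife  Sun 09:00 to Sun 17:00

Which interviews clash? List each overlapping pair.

Check each pair: they overlap iff neither finishes before the other starts.
Sorted by start: Amara, Sana, Noor, Nadia, Ingrid, Hannah, Kenji, Declan, Aoife.
Sana starts before Amara ends → Amara and Sana overlap.
Noor starts after Amara ends, so Amara has no further overlaps.
Noor starts before Sana ends → Sana and Noor overlap.
Nadia starts before Sana ends → Sana and Nadia overlap.
Ingrid starts after Sana ends, so Sana has no further overlaps.
Nadia starts before Noor ends → Noor and Nadia overlap.
Ingrid starts after Noor ends, so Noor has no further overlaps.
Ingrid starts after Nadia ends, so Nadia has no further overlaps.
Hannah starts before Ingrid ends → Ingrid and Hannah overlap.
Kenji starts after Ingrid ends, so Ingrid has no further overlaps.
Kenji starts before Hannah ends → Hannah and Kenji overlap.
Declan starts after Hannah ends, so Hannah has no further overlaps.
Declan starts after Kenji ends, so Kenji has no further overlaps.
Aoife starts before Declan ends → Declan and Aoife overlap.

Amara & Sana, Aoife & Declan, Hannah & Ingrid, Hannah & Kenji, Nadia & Noor, Nadia & Sana, Noor & Sana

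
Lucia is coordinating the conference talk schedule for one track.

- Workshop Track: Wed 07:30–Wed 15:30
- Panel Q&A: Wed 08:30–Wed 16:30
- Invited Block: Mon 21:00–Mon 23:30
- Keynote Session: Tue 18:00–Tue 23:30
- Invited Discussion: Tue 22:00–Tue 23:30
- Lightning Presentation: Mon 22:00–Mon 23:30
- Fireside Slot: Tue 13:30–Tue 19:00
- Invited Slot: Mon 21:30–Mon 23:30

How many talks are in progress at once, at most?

3

Sweep the timeline, counting +1 at each start and −1 at each end (ends before starts at a tie):
Mon 21:00 start Invited Block → 1
Mon 21:30 start Invited Slot → 2
Mon 22:00 start Lightning Presentation → 3
Mon 23:30 end Invited Block → 2
Mon 23:30 end Invited Slot → 1
Mon 23:30 end Lightning Presentation → 0
Tue 13:30 start Fireside Slot → 1
Tue 18:00 start Keynote Session → 2
Tue 19:00 end Fireside Slot → 1
Tue 22:00 start Invited Discussion → 2
Tue 23:30 end Invited Discussion → 1
Tue 23:30 end Keynote Session → 0
Wed 07:30 start Workshop Track → 1
Wed 08:30 start Panel Q&A → 2
Wed 15:30 end Workshop Track → 1
Wed 16:30 end Panel Q&A → 0
Peak is 3, at Mon 22:00 (Invited Block, Invited Slot, Lightning Presentation).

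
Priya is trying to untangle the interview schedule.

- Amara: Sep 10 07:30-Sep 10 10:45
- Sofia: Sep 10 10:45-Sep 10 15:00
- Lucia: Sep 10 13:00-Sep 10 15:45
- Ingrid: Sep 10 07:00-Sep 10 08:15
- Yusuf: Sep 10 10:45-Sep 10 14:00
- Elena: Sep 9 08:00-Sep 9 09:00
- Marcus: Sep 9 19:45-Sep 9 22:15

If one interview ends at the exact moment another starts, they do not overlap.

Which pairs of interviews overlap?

Amara & Ingrid, Lucia & Sofia, Lucia & Yusuf, Sofia & Yusuf

Two intervals overlap when each starts before the other ends.
Sorted by start: Elena, Marcus, Ingrid, Amara, Sofia, Yusuf, Lucia.
Marcus starts after Elena ends — done with Elena.
Ingrid starts after Marcus ends — done with Marcus.
Amara starts before Ingrid ends → Ingrid and Amara overlap.
Sofia starts after Ingrid ends — done with Ingrid.
Sofia starts exactly when Amara ends (back-to-back, no overlap) — done with Amara.
Yusuf starts before Sofia ends → Sofia and Yusuf overlap.
Lucia starts before Sofia ends → Sofia and Lucia overlap.
Lucia starts before Yusuf ends → Yusuf and Lucia overlap.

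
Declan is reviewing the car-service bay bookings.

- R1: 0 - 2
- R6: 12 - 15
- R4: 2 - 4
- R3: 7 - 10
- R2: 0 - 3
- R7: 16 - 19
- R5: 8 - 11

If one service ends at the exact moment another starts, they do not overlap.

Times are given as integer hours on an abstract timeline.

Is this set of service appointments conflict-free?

Sorted by start: R1, R2, R4, R3, R5, R6, R7.
R2 starts before R1 ends → R1 and R2 overlap.
That's a conflict, so the schedule is not conflict-free.

No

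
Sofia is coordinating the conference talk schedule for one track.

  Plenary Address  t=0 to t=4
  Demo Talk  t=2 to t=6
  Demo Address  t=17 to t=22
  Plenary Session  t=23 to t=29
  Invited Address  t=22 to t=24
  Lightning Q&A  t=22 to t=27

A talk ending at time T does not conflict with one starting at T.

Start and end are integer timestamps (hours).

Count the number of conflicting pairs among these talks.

Sorted by start: Plenary Address, Demo Talk, Demo Address, Invited Address, Lightning Q&A, Plenary Session.
Demo Talk starts before Plenary Address ends → Plenary Address and Demo Talk overlap.
Demo Address starts after Plenary Address ends, so Plenary Address has no further overlaps.
Demo Address starts after Demo Talk ends, so Demo Talk has no further overlaps.
Invited Address starts exactly when Demo Address ends (back-to-back, no overlap), so Demo Address has no further overlaps.
Lightning Q&A starts before Invited Address ends → Invited Address and Lightning Q&A overlap.
Plenary Session starts before Invited Address ends → Invited Address and Plenary Session overlap.
Plenary Session starts before Lightning Q&A ends → Lightning Q&A and Plenary Session overlap.
Overlapping pairs: Demo Talk & Plenary Address, Invited Address & Lightning Q&A, Invited Address & Plenary Session, Lightning Q&A & Plenary Session — 4 in total.

4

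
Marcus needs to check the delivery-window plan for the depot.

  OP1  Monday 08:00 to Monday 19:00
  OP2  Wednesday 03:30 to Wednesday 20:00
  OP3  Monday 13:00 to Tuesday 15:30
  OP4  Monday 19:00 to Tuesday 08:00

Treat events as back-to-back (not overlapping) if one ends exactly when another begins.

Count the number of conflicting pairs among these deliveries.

Check each pair: they overlap iff neither finishes before the other starts.
Sorted by start: OP1, OP3, OP4, OP2.
OP3 starts before OP1 ends → OP1 and OP3 overlap.
OP4 starts exactly when OP1 ends (back-to-back, no overlap), so nothing later overlaps OP1 either.
OP4 starts before OP3 ends → OP3 and OP4 overlap.
OP2 starts after OP3 ends.
OP2 starts after OP4 ends.
Overlapping pairs: OP1 & OP3, OP3 & OP4 — 2 in total.

2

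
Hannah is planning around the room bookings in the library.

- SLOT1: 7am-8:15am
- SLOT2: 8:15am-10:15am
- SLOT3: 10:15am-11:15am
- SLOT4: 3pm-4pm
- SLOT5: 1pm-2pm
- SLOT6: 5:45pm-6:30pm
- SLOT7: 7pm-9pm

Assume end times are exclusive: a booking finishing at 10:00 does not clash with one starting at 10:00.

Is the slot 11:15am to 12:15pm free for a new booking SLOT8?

SLOT1: ends 8:15am at or before SLOT8 starts 11:15am → clear.
SLOT2: ends 10:15am at or before SLOT8 starts 11:15am → clear.
SLOT3: ends 11:15am at or before SLOT8 starts 11:15am → clear.
SLOT5: starts 1pm at or after SLOT8 ends 12:15pm → clear.
SLOT4: starts 3pm at or after SLOT8 ends 12:15pm → clear.
SLOT6: starts 5:45pm at or after SLOT8 ends 12:15pm → clear.
SLOT7: starts 7pm at or after SLOT8 ends 12:15pm → clear.

Yes — the slot is free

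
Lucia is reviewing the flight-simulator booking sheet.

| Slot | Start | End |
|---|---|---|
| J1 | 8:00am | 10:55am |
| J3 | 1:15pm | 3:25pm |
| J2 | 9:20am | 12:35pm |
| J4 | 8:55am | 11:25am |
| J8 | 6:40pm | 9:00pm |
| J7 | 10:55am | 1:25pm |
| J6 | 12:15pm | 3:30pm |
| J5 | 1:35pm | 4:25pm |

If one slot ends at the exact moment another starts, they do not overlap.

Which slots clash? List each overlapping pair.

J1 & J2, J1 & J4, J2 & J4, J2 & J6, J2 & J7, J3 & J5, J3 & J6, J3 & J7, J4 & J7, J5 & J6, J6 & J7

Two intervals overlap when each starts before the other ends.
Sorted by start: J1, J4, J2, J7, J6, J3, J5, J8.
J4 starts before J1 ends → J1 and J4 overlap.
J2 starts before J1 ends → J1 and J2 overlap.
J7 starts exactly when J1 ends (back-to-back, no overlap), so J1 has no further overlaps.
J2 starts before J4 ends → J4 and J2 overlap.
J7 starts before J4 ends → J4 and J7 overlap.
J6 starts after J4 ends, so J4 has no further overlaps.
J7 starts before J2 ends → J2 and J7 overlap.
J6 starts before J2 ends → J2 and J6 overlap.
J3 starts after J2 ends, so J2 has no further overlaps.
J6 starts before J7 ends → J7 and J6 overlap.
J3 starts before J7 ends → J7 and J3 overlap.
J5 starts after J7 ends, so J7 has no further overlaps.
J3 starts before J6 ends → J6 and J3 overlap.
J5 starts before J6 ends → J6 and J5 overlap.
J8 starts after J6 ends.
J5 starts before J3 ends → J3 and J5 overlap.
J8 starts after J3 ends.
J8 starts after J5 ends.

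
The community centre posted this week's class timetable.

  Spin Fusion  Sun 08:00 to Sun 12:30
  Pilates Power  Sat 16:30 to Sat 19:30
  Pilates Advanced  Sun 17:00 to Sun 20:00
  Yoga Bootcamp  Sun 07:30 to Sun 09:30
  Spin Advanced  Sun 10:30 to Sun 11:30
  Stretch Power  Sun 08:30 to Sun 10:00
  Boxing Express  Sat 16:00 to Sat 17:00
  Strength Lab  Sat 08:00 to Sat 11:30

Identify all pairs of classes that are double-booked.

Sorted by start: Strength Lab, Boxing Express, Pilates Power, Yoga Bootcamp, Spin Fusion, Stretch Power, Spin Advanced, Pilates Advanced.
Boxing Express starts after Strength Lab ends, so Strength Lab has no further overlaps.
Pilates Power starts before Boxing Express ends → Boxing Express and Pilates Power overlap.
Yoga Bootcamp starts after Boxing Express ends, so Boxing Express has no further overlaps.
Yoga Bootcamp starts after Pilates Power ends, so Pilates Power has no further overlaps.
Spin Fusion starts before Yoga Bootcamp ends → Yoga Bootcamp and Spin Fusion overlap.
Stretch Power starts before Yoga Bootcamp ends → Yoga Bootcamp and Stretch Power overlap.
Spin Advanced starts after Yoga Bootcamp ends, so Yoga Bootcamp has no further overlaps.
Stretch Power starts before Spin Fusion ends → Spin Fusion and Stretch Power overlap.
Spin Advanced starts before Spin Fusion ends → Spin Fusion and Spin Advanced overlap.
Pilates Advanced starts after Spin Fusion ends.
Spin Advanced starts after Stretch Power ends, so Stretch Power has no further overlaps.
Pilates Advanced starts after Spin Advanced ends.

Boxing Express & Pilates Power, Spin Advanced & Spin Fusion, Spin Fusion & Stretch Power, Spin Fusion & Yoga Bootcamp, Stretch Power & Yoga Bootcamp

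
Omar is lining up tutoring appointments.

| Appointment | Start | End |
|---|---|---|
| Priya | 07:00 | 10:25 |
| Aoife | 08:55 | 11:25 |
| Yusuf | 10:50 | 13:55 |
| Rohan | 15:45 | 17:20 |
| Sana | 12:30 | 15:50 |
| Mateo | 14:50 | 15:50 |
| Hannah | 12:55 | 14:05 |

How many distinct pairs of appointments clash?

Sorted by start: Priya, Aoife, Yusuf, Sana, Hannah, Mateo, Rohan.
Aoife starts before Priya ends → Priya and Aoife overlap.
Yusuf starts after Priya ends, so Priya has no further overlaps.
Yusuf starts before Aoife ends → Aoife and Yusuf overlap.
Sana starts after Aoife ends, so Aoife has no further overlaps.
Sana starts before Yusuf ends → Yusuf and Sana overlap.
Hannah starts before Yusuf ends → Yusuf and Hannah overlap.
Mateo starts after Yusuf ends, so Yusuf has no further overlaps.
Hannah starts before Sana ends → Sana and Hannah overlap.
Mateo starts before Sana ends → Sana and Mateo overlap.
Rohan starts before Sana ends → Sana and Rohan overlap.
Mateo starts after Hannah ends, so Hannah has no further overlaps.
Rohan starts before Mateo ends → Mateo and Rohan overlap.
Overlapping pairs: Aoife & Priya, Aoife & Yusuf, Hannah & Sana, Hannah & Yusuf, Mateo & Rohan, Mateo & Sana, Rohan & Sana, Sana & Yusuf — 8 in total.

8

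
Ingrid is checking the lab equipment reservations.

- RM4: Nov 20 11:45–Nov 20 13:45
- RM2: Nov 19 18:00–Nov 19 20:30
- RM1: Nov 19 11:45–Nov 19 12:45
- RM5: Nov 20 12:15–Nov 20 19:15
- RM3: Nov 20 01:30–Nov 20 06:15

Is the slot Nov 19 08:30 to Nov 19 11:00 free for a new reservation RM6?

RM1: starts Nov 19 11:45 at or after RM6 ends Nov 19 11:00 → clear.
RM2: starts Nov 19 18:00 at or after RM6 ends Nov 19 11:00 → clear.
RM3: starts Nov 20 01:30 at or after RM6 ends Nov 19 11:00 → clear.
RM4: starts Nov 20 11:45 at or after RM6 ends Nov 19 11:00 → clear.
RM5: starts Nov 20 12:15 at or after RM6 ends Nov 19 11:00 → clear.

Yes — the slot is free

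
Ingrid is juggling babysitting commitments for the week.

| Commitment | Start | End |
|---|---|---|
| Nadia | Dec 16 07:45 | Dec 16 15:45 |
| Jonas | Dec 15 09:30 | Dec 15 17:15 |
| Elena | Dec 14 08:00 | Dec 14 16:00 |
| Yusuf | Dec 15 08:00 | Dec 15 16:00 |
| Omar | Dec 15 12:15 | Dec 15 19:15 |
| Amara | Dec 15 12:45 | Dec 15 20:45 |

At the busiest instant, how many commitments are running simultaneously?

4

Walk through starts and ends in time order (an end at T is processed before a start at T):
Dec 14 08:00 start Elena → 1
Dec 14 16:00 end Elena → 0
Dec 15 08:00 start Yusuf → 1
Dec 15 09:30 start Jonas → 2
Dec 15 12:15 start Omar → 3
Dec 15 12:45 start Amara → 4
Dec 15 16:00 end Yusuf → 3
Dec 15 17:15 end Jonas → 2
Dec 15 19:15 end Omar → 1
Dec 15 20:45 end Amara → 0
Dec 16 07:45 start Nadia → 1
Dec 16 15:45 end Nadia → 0
Peak is 4, at Dec 15 12:45 (Amara, Jonas, Omar, Yusuf).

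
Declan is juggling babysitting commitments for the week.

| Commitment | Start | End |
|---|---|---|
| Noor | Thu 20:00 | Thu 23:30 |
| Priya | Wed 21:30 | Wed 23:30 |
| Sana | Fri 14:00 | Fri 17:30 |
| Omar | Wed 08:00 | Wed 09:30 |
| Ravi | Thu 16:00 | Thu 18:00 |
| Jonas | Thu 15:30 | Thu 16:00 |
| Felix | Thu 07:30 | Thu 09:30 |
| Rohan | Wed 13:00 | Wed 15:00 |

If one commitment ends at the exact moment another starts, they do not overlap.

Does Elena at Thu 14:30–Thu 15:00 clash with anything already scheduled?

No — it doesn't clash with anything

Omar: ends Wed 09:30 at or before Elena starts Thu 14:30 → clear.
Rohan: ends Wed 15:00 at or before Elena starts Thu 14:30 → clear.
Priya: ends Wed 23:30 at or before Elena starts Thu 14:30 → clear.
Felix: ends Thu 09:30 at or before Elena starts Thu 14:30 → clear.
Jonas: starts Thu 15:30 at or after Elena ends Thu 15:00 → clear.
Ravi: starts Thu 16:00 at or after Elena ends Thu 15:00 → clear.
Noor: starts Thu 20:00 at or after Elena ends Thu 15:00 → clear.
Sana: starts Fri 14:00 at or after Elena ends Thu 15:00 → clear.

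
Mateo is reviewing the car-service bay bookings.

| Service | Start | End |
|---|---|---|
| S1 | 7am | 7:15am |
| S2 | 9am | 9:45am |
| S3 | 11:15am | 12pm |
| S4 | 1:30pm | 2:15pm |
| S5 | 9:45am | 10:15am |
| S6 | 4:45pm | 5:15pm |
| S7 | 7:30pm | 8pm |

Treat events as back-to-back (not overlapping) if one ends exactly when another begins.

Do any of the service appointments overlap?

No

Sorted by start: S1, S2, S5, S3, S4, S6, S7.
S2 starts after S1 ends, so S1 has no further overlaps.
S5 starts exactly when S2 ends (back-to-back, no overlap), so S2 has no further overlaps.
S3 starts after S5 ends, so S5 has no further overlaps.
S4 starts after S3 ends, so S3 has no further overlaps.
S6 starts after S4 ends, so S4 has no further overlaps.
S7 starts after S6 ends.
Every pair is clear; the schedule has no overlaps.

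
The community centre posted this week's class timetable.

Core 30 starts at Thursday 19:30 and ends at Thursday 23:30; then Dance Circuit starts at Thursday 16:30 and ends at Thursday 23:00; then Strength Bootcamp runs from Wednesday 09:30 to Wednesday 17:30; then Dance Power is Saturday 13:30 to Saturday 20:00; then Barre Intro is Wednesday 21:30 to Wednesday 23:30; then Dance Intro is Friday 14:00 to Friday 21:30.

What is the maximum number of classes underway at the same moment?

2

Sort all start/end points and keep a running count:
Wednesday 09:30 start Strength Bootcamp → 1
Wednesday 17:30 end Strength Bootcamp → 0
Wednesday 21:30 start Barre Intro → 1
Wednesday 23:30 end Barre Intro → 0
Thursday 16:30 start Dance Circuit → 1
Thursday 19:30 start Core 30 → 2
Thursday 23:00 end Dance Circuit → 1
Thursday 23:30 end Core 30 → 0
Friday 14:00 start Dance Intro → 1
Friday 21:30 end Dance Intro → 0
Saturday 13:30 start Dance Power → 1
Saturday 20:00 end Dance Power → 0
Peak is 2, at Thursday 19:30 (Core 30, Dance Circuit).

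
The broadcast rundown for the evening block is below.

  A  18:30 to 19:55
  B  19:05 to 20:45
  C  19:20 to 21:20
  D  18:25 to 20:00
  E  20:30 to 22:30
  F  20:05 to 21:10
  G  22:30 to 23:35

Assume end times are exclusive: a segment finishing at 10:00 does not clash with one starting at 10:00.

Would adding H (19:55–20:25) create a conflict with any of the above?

D: starts 18:25 before H ends 20:25, and ends 20:00 after H starts 19:55 → overlap.
A: ends 19:55 at or before H starts 19:55 → clear.
B: starts 19:05 before H ends 20:25, and ends 20:45 after H starts 19:55 → overlap.
C: starts 19:20 before H ends 20:25, and ends 21:20 after H starts 19:55 → overlap.
F: starts 20:05 before H ends 20:25, and ends 21:10 after H starts 19:55 → overlap.
E: starts 20:30 at or after H ends 20:25 → clear.
G: starts 22:30 at or after H ends 20:25 → clear.
H overlaps B, C, D, F.

Yes — it overlaps B, C, D, F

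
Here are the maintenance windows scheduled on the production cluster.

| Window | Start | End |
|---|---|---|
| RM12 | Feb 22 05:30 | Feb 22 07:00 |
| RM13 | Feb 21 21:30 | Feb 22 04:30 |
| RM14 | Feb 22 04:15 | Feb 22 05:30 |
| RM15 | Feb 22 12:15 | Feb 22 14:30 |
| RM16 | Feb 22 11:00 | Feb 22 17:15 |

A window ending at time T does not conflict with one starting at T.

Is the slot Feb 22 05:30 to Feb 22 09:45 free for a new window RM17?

No — it overlaps RM12

RM13: ends Feb 22 04:30 at or before RM17 starts Feb 22 05:30 → clear.
RM14: ends Feb 22 05:30 at or before RM17 starts Feb 22 05:30 → clear.
RM12: starts Feb 22 05:30 before RM17 ends Feb 22 09:45, and ends Feb 22 07:00 after RM17 starts Feb 22 05:30 → overlap.
RM16: starts Feb 22 11:00 at or after RM17 ends Feb 22 09:45 → clear.
RM15: starts Feb 22 12:15 at or after RM17 ends Feb 22 09:45 → clear.
RM17 overlaps RM12.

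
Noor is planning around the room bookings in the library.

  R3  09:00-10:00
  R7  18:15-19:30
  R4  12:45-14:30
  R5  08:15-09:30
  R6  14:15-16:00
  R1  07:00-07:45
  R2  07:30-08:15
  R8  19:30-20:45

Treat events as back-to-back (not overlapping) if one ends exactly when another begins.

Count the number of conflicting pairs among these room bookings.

3

Sorted by start: R1, R2, R5, R3, R4, R6, R7, R8.
R2 starts before R1 ends → R1 and R2 overlap.
R5 starts after R1 ends, so nothing later overlaps R1 either.
R5 starts exactly when R2 ends (back-to-back, no overlap), so nothing later overlaps R2 either.
R3 starts before R5 ends → R5 and R3 overlap.
R4 starts after R5 ends, so nothing later overlaps R5 either.
R4 starts after R3 ends, so nothing later overlaps R3 either.
R6 starts before R4 ends → R4 and R6 overlap.
R7 starts after R4 ends, so nothing later overlaps R4 either.
R7 starts after R6 ends, so nothing later overlaps R6 either.
R8 starts exactly when R7 ends (back-to-back, no overlap).
Overlapping pairs: R1 & R2, R3 & R5, R4 & R6 — 3 in total.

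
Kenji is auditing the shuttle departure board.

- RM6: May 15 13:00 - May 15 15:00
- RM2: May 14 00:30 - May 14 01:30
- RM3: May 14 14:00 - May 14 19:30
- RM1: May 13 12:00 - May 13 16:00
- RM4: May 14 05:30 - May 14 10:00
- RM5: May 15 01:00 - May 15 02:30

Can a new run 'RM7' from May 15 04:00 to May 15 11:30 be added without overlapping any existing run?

RM1: ends May 13 16:00 at or before RM7 starts May 15 04:00 → clear.
RM2: ends May 14 01:30 at or before RM7 starts May 15 04:00 → clear.
RM4: ends May 14 10:00 at or before RM7 starts May 15 04:00 → clear.
RM3: ends May 14 19:30 at or before RM7 starts May 15 04:00 → clear.
RM5: ends May 15 02:30 at or before RM7 starts May 15 04:00 → clear.
RM6: starts May 15 13:00 at or after RM7 ends May 15 11:30 → clear.

Yes — the slot is free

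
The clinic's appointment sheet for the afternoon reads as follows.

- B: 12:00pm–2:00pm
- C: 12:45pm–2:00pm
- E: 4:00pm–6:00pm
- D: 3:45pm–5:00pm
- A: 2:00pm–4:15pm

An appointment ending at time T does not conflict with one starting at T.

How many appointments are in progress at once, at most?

Sweep the timeline, counting +1 at each start and −1 at each end (ends before starts at a tie):
12:00pm start B → 1
12:45pm start C → 2
2:00pm end B → 1
2:00pm end C → 0
2:00pm start A → 1
3:45pm start D → 2
4:00pm start E → 3
4:15pm end A → 2
5:00pm end D → 1
6:00pm end E → 0
Peak is 3, at 4:00pm (A, D, E).

3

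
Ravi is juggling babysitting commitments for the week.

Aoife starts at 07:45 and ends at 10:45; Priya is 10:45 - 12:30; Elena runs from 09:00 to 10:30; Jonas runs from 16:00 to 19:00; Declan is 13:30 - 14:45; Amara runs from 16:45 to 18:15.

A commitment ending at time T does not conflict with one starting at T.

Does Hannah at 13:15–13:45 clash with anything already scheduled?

Aoife: ends 10:45 at or before Hannah starts 13:15 → clear.
Elena: ends 10:30 at or before Hannah starts 13:15 → clear.
Priya: ends 12:30 at or before Hannah starts 13:15 → clear.
Declan: starts 13:30 before Hannah ends 13:45, and ends 14:45 after Hannah starts 13:15 → overlap.
Jonas: starts 16:00 at or after Hannah ends 13:45 → clear.
Amara: starts 16:45 at or after Hannah ends 13:45 → clear.
Hannah overlaps Declan.

Yes — it overlaps Declan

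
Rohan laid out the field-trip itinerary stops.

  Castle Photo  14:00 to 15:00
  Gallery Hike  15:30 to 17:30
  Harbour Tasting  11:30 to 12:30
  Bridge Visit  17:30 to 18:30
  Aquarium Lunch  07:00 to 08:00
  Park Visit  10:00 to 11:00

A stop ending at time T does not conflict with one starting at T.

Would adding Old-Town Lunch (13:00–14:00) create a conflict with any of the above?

Aquarium Lunch: ends 08:00 at or before Old-Town Lunch starts 13:00 → clear.
Park Visit: ends 11:00 at or before Old-Town Lunch starts 13:00 → clear.
Harbour Tasting: ends 12:30 at or before Old-Town Lunch starts 13:00 → clear.
Castle Photo: starts 14:00 at or after Old-Town Lunch ends 14:00 → clear.
Gallery Hike: starts 15:30 at or after Old-Town Lunch ends 14:00 → clear.
Bridge Visit: starts 17:30 at or after Old-Town Lunch ends 14:00 → clear.

No — it doesn't clash with anything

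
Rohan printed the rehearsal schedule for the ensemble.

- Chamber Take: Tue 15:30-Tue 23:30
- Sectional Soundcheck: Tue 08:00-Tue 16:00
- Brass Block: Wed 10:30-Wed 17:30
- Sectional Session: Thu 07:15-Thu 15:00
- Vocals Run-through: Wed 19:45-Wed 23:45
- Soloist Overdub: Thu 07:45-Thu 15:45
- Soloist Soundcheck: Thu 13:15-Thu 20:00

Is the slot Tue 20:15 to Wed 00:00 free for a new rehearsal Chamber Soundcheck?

Sectional Soundcheck: ends Tue 16:00 at or before Chamber Soundcheck starts Tue 20:15 → clear.
Chamber Take: starts Tue 15:30 before Chamber Soundcheck ends Wed 00:00, and ends Tue 23:30 after Chamber Soundcheck starts Tue 20:15 → overlap.
Brass Block: starts Wed 10:30 at or after Chamber Soundcheck ends Wed 00:00 → clear.
Vocals Run-through: starts Wed 19:45 at or after Chamber Soundcheck ends Wed 00:00 → clear.
Sectional Session: starts Thu 07:15 at or after Chamber Soundcheck ends Wed 00:00 → clear.
Soloist Overdub: starts Thu 07:45 at or after Chamber Soundcheck ends Wed 00:00 → clear.
Soloist Soundcheck: starts Thu 13:15 at or after Chamber Soundcheck ends Wed 00:00 → clear.
Chamber Soundcheck overlaps Chamber Take.

No — it overlaps Chamber Take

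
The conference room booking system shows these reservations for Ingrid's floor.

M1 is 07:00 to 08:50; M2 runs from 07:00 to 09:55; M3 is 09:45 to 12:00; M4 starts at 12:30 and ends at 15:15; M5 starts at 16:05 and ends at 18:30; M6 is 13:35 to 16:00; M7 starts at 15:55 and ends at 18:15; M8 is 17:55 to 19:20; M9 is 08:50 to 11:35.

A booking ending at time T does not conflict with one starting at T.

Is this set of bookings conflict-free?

No

Sorted by start: M1, M2, M9, M3, M4, M6, M7, M5, M8.
M2 starts before M1 ends → M1 and M2 overlap.
That's a conflict, so the schedule is not conflict-free.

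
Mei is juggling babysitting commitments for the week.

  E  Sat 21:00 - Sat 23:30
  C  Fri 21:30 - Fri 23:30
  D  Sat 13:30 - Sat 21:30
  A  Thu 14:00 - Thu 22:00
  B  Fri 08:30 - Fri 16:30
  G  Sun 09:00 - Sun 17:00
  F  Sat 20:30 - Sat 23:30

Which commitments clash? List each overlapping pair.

D & E, D & F, E & F

Sorted by start: A, B, C, D, F, E, G.
B starts after A ends; A is clear from here.
C starts after B ends; B is clear from here.
D starts after C ends; C is clear from here.
F starts before D ends → D and F overlap.
E starts before D ends → D and E overlap.
G starts after D ends.
E starts before F ends → F and E overlap.
G starts after F ends.
G starts after E ends.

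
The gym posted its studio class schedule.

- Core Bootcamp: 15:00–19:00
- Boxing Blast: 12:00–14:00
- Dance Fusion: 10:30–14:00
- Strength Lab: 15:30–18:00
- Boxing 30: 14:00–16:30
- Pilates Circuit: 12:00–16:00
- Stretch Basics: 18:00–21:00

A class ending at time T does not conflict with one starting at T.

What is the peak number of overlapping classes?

Sort all start/end points and keep a running count:
10:30 start Dance Fusion → 1
12:00 start Boxing Blast → 2
12:00 start Pilates Circuit → 3
14:00 end Boxing Blast → 2
14:00 end Dance Fusion → 1
14:00 start Boxing 30 → 2
15:00 start Core Bootcamp → 3
15:30 start Strength Lab → 4
16:00 end Pilates Circuit → 3
16:30 end Boxing 30 → 2
18:00 end Strength Lab → 1
18:00 start Stretch Basics → 2
19:00 end Core Bootcamp → 1
21:00 end Stretch Basics → 0
Peak is 4, at 15:30 (Boxing 30, Core Bootcamp, Pilates Circuit, Strength Lab).

4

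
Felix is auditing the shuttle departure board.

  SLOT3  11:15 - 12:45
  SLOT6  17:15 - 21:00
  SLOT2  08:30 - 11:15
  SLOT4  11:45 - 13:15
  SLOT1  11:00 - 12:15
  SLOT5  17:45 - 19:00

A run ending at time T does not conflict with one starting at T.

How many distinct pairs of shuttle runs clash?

Sorted by start: SLOT2, SLOT1, SLOT3, SLOT4, SLOT6, SLOT5.
SLOT1 starts before SLOT2 ends → SLOT2 and SLOT1 overlap.
SLOT3 starts exactly when SLOT2 ends (back-to-back, no overlap), so SLOT2 has no further overlaps.
SLOT3 starts before SLOT1 ends → SLOT1 and SLOT3 overlap.
SLOT4 starts before SLOT1 ends → SLOT1 and SLOT4 overlap.
SLOT6 starts after SLOT1 ends, so SLOT1 has no further overlaps.
SLOT4 starts before SLOT3 ends → SLOT3 and SLOT4 overlap.
SLOT6 starts after SLOT3 ends, so SLOT3 has no further overlaps.
SLOT6 starts after SLOT4 ends, so SLOT4 has no further overlaps.
SLOT5 starts before SLOT6 ends → SLOT6 and SLOT5 overlap.
Overlapping pairs: SLOT1 & SLOT2, SLOT1 & SLOT3, SLOT1 & SLOT4, SLOT3 & SLOT4, SLOT5 & SLOT6 — 5 in total.

5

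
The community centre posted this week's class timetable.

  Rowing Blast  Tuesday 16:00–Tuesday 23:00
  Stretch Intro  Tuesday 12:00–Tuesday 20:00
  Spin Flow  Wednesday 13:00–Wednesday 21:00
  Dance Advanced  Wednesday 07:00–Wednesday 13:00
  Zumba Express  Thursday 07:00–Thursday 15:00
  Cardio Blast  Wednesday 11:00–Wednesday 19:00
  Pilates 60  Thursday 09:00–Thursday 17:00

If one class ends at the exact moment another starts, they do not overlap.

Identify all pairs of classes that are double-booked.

Two intervals overlap when each starts before the other ends.
Sorted by start: Stretch Intro, Rowing Blast, Dance Advanced, Cardio Blast, Spin Flow, Zumba Express, Pilates 60.
Rowing Blast starts before Stretch Intro ends → Stretch Intro and Rowing Blast overlap.
Dance Advanced starts after Stretch Intro ends — done with Stretch Intro.
Dance Advanced starts after Rowing Blast ends — done with Rowing Blast.
Cardio Blast starts before Dance Advanced ends → Dance Advanced and Cardio Blast overlap.
Spin Flow starts exactly when Dance Advanced ends (back-to-back, no overlap) — done with Dance Advanced.
Spin Flow starts before Cardio Blast ends → Cardio Blast and Spin Flow overlap.
Zumba Express starts after Cardio Blast ends — done with Cardio Blast.
Zumba Express starts after Spin Flow ends — done with Spin Flow.
Pilates 60 starts before Zumba Express ends → Zumba Express and Pilates 60 overlap.

Cardio Blast & Dance Advanced, Cardio Blast & Spin Flow, Pilates 60 & Zumba Express, Rowing Blast & Stretch Intro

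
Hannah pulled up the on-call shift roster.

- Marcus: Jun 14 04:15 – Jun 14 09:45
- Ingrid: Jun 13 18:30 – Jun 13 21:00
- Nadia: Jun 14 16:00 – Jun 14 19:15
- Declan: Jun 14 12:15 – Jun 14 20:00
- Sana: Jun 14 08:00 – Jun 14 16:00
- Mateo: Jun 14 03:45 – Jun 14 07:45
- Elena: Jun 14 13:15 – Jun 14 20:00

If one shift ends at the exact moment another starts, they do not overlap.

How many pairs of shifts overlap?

7

Two intervals overlap when each starts before the other ends.
Sorted by start: Ingrid, Mateo, Marcus, Sana, Declan, Elena, Nadia.
Mateo starts after Ingrid ends; Ingrid is clear from here.
Marcus starts before Mateo ends → Mateo and Marcus overlap.
Sana starts after Mateo ends; Mateo is clear from here.
Sana starts before Marcus ends → Marcus and Sana overlap.
Declan starts after Marcus ends; Marcus is clear from here.
Declan starts before Sana ends → Sana and Declan overlap.
Elena starts before Sana ends → Sana and Elena overlap.
Nadia starts exactly when Sana ends (back-to-back, no overlap).
Elena starts before Declan ends → Declan and Elena overlap.
Nadia starts before Declan ends → Declan and Nadia overlap.
Nadia starts before Elena ends → Elena and Nadia overlap.
Overlapping pairs: Declan & Elena, Declan & Nadia, Declan & Sana, Elena & Nadia, Elena & Sana, Marcus & Mateo, Marcus & Sana — 7 in total.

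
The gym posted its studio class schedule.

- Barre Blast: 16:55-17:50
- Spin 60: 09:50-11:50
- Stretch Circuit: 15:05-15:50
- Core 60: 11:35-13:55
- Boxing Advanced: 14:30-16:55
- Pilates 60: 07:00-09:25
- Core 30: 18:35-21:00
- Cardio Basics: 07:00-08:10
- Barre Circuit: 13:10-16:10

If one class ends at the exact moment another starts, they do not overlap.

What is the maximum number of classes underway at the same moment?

Sort all start/end points and keep a running count:
07:00 start Cardio Basics → 1
07:00 start Pilates 60 → 2
08:10 end Cardio Basics → 1
09:25 end Pilates 60 → 0
09:50 start Spin 60 → 1
11:35 start Core 60 → 2
11:50 end Spin 60 → 1
13:10 start Barre Circuit → 2
13:55 end Core 60 → 1
14:30 start Boxing Advanced → 2
15:05 start Stretch Circuit → 3
15:50 end Stretch Circuit → 2
16:10 end Barre Circuit → 1
16:55 end Boxing Advanced → 0
16:55 start Barre Blast → 1
17:50 end Barre Blast → 0
18:35 start Core 30 → 1
21:00 end Core 30 → 0
Peak is 3, at 15:05 (Barre Circuit, Boxing Advanced, Stretch Circuit).

3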